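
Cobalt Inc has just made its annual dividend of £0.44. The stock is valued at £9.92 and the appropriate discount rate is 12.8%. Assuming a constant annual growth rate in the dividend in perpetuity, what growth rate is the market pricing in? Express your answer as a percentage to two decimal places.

8.01%

P = D₀(1+g)/(r−g) ⇒ P(r−g) = D₀(1+g) ⇒ g(P+D₀) = P·r − D₀
g = (P·r − D₀)/(P + D₀) = (£9.92×0.128 − £0.44) / (£9.92 + £0.44) = 0.080093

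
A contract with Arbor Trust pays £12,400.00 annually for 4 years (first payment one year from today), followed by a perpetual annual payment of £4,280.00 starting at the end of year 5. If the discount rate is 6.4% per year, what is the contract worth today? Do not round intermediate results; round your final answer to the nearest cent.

£94755.85

PV of 4-year annuity: £12,400.00 × [1 − (1+0.064)^−4] / 0.064 = 42576.66316
Perpetuity value at year 4: £4,280.00 / 0.064 = 66875.00000
PV of perpetuity: 66875.00000 / (1+0.064)^4 = 52179.18401
Total PV = 42576.66316 + 52179.18401 = 94755.84716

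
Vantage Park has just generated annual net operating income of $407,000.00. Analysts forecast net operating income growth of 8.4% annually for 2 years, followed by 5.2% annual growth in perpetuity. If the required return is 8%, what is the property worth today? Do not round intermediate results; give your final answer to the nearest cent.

$16223579.89

D_1 = 441188.00000
D_2 = 478247.79200
Terminal value at year 2: TV = D_2×(1+g_2)/(r−g_2) = 503116.67718/0.028 = 17968452.75657
P_0 = D_1/(1+r)^1 + D_2/(1+r)^2 + TV/(1+r)^2
    = 408507.40741 + 410020.39781 + 15405052.08897 = 16223579.89418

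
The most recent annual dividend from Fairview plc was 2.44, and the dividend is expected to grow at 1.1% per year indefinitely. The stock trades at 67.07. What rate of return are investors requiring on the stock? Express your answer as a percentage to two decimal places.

4.78%

D₁ = 2.44 × 1.011 = 2.4668
P = D₁/(r − g) ⇒ r = D₁/P + g = 2.4668/67.07 + 0.011 = 0.036780 + 0.011 = 0.047780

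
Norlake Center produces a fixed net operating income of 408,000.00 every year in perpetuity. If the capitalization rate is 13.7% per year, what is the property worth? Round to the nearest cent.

Level perpetuity: PV = C / r = 408,000.00 / 0.137 = 2,978,102.19

2978102.19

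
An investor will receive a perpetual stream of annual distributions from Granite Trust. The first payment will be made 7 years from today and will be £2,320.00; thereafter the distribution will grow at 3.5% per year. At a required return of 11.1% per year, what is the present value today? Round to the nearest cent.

£16232.67

Value at end of year 6: C₁ / (r − g) = £2,320.00 / (0.111 − 0.035) = £30,526.3158
Discount to today: PV = £30,526.3158 / (1 + 0.111)^6 = £30,526.3158 / 1.880548 = £16,232.67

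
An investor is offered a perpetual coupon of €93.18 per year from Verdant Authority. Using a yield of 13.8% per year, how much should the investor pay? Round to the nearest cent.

Level perpetuity: PV = C / r = €93.18 / 0.138 = €675.22

€675.22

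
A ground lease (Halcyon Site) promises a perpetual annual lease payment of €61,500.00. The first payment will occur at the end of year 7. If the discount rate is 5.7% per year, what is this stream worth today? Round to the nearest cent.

€773660.34

Value at end of year 6: C / r = €61,500.00 / 0.057 = €1,078,947.3684
Discount to today: PV = €1,078,947.3684 / (1 + 0.057)^6 = €1,078,947.3684 / 1.394601 = €773,660.34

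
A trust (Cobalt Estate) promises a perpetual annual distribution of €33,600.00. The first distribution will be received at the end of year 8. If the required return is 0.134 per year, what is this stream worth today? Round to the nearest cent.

€103978.39

Value at end of year 7: C / r = €33,600.00 / 0.134 = €250,746.2687
Discount to today: PV = €250,746.2687 / (1 + 0.134)^7 = €250,746.2687 / 2.411523 = €103,978.39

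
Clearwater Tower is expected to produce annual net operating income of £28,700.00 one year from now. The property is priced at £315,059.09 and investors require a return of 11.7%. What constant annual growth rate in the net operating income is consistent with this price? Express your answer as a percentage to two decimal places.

P = D₁/(r−g) ⇒ g = r − D₁/P = 0.117 − £28,700.00/£315,059.09 = 0.025906

2.59%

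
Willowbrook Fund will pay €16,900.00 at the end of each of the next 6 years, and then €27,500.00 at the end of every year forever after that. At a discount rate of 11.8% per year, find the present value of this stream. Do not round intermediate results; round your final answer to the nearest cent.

PV of 6-year annuity: €16,900.00 × [1 − (1+0.118)^−6] / 0.118 = 69878.14862
Perpetuity value at year 6: €27,500.00 / 0.118 = 233050.84746
PV of perpetuity: 233050.84746 / (1+0.118)^6 = 119343.80088
Total PV = 69878.14862 + 119343.80088 = 189221.94951

€189221.95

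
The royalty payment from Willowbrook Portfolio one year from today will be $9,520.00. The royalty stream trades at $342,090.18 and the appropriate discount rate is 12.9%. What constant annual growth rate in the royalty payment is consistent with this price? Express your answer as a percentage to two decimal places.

P = D₁/(r−g) ⇒ g = r − D₁/P = 0.129 − $9,520.00/$342,090.18 = 0.101171

10.12%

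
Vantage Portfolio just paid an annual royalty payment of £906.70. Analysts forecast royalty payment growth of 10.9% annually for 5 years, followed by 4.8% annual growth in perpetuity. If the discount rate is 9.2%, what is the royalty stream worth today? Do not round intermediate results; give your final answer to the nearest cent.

£28079.78

D_1 = 1005.53030
D_2 = 1115.13310
D_3 = 1236.68261
D_4 = 1371.48102
D_5 = 1520.97245
Terminal value at year 5: TV = D_5×(1+g_2)/(r−g_2) = 1593.97912/0.044 = 36226.79826
P_0 = D_1/(1+r)^1 + D_2/(1+r)^2 + D_3/(1+r)^3 + D_4/(1+r)^4 + D_5/(1+r)^5 + TV/(1+r)^5
    = 920.81529 + 935.15033 + 949.70853 + 964.49337 + 979.50838 + 23330.10862 = 28079.78452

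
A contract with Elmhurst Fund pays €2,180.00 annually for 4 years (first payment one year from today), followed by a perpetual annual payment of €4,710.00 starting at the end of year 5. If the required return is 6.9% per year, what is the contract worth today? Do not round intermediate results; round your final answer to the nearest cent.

PV of 4-year annuity: €2,180.00 × [1 − (1+0.069)^−4] / 0.069 = 7400.82094
Perpetuity value at year 4: €4,710.00 / 0.069 = 68260.86957
PV of perpetuity: 68260.86957 / (1+0.069)^4 = 52271.02249
Total PV = 7400.82094 + 52271.02249 = 59671.84343

€59671.84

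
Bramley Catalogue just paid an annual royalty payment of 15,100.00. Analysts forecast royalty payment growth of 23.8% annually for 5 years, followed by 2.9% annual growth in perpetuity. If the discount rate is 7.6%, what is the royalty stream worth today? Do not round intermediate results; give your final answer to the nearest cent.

783823.15

D_1 = 18693.80000
D_2 = 23142.92440
D_3 = 28650.94041
D_4 = 35469.86422
D_5 = 43911.69191
Terminal value at year 5: TV = D_5×(1+g_2)/(r−g_2) = 45185.13097/0.047 = 961385.76542
P_0 = D_1/(1+r)^1 + D_2/(1+r)^2 + D_3/(1+r)^3 + D_4/(1+r)^4 + D_5/(1+r)^5 + TV/(1+r)^5
    = 17373.42007 + 19989.12087 + 22998.63535 + 26461.25517 + 30445.19879 + 666555.52239 = 783823.15263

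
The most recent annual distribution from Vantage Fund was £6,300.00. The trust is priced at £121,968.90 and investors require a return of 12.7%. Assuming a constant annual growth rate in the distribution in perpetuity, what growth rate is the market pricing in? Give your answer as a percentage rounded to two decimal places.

P = D₀(1+g)/(r−g) ⇒ P(r−g) = D₀(1+g) ⇒ g(P+D₀) = P·r − D₀
g = (P·r − D₀)/(P + D₀) = (£121,968.90×0.127 − £6,300.00) / (£121,968.90 + £6,300.00) = 0.071647

7.16%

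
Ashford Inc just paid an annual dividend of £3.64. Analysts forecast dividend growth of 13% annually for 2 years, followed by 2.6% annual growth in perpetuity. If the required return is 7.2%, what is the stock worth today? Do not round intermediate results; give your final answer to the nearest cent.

£98.09

D_1 = 4.11320
D_2 = 4.64792
Terminal value at year 2: TV = D_2×(1+g_2)/(r−g_2) = 4.76876/0.046 = 103.66874
P_0 = D_1/(1+r)^1 + D_2/(1+r)^2 + TV/(1+r)^2
    = 3.83694 + 4.04454 + 90.21074 = 98.09221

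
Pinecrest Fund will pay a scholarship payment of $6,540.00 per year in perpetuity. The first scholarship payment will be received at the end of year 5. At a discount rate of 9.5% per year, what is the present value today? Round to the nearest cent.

$47884.80

Value at end of year 4: C / r = $6,540.00 / 0.095 = $68,842.1053
Discount to today: PV = $68,842.1053 / (1 + 0.095)^4 = $68,842.1053 / 1.437661 = $47,884.80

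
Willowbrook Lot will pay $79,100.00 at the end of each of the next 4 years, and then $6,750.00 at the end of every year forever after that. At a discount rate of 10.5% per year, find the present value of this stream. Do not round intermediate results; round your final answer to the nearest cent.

PV of 4-year annuity: $79,100.00 × [1 − (1+0.105)^−4] / 0.105 = 248046.39445
Perpetuity value at year 4: $6,750.00 / 0.105 = 64285.71429
PV of perpetuity: 64285.71429 / (1+0.105)^4 = 43118.67051
Total PV = 248046.39445 + 43118.67051 = 291165.06496

$291165.06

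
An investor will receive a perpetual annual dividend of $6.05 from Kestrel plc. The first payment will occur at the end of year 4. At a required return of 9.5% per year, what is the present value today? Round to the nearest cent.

$48.51

Value at end of year 3: C / r = $6.05 / 0.095 = $63.6842
Discount to today: PV = $63.6842 / (1 + 0.095)^3 = $63.6842 / 1.312932 = $48.51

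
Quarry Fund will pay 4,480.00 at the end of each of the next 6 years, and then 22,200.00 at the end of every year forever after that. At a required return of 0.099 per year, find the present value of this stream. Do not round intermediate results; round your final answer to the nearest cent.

146840.52

PV of 6-year annuity: 4,480.00 × [1 − (1+0.099)^−6] / 0.099 = 19568.87987
Perpetuity value at year 6: 22,200.00 / 0.099 = 224242.42424
PV of perpetuity: 224242.42424 / (1+0.099)^6 = 127271.63558
Total PV = 19568.87987 + 127271.63558 = 146840.51546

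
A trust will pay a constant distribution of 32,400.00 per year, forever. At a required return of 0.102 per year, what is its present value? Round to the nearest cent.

Level perpetuity: PV = C / r = 32,400.00 / 0.102 = 317,647.06

317647.06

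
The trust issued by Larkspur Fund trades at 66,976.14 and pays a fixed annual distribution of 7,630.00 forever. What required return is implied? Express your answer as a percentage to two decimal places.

P = C/r ⇒ r = C/P = 7,630.00/66,976.14 = 0.113921

11.39%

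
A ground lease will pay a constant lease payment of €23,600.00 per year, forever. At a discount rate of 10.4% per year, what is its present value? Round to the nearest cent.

€226923.08

Level perpetuity: PV = C / r = €23,600.00 / 0.104 = €226,923.08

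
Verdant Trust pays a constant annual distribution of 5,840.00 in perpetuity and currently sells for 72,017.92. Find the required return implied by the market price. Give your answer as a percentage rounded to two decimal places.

8.11%

P = C/r ⇒ r = C/P = 5,840.00/72,017.92 = 0.081091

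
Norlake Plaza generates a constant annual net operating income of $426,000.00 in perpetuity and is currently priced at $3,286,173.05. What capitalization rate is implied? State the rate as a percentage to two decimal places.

P = C/r ⇒ r = C/P = $426,000.00/$3,286,173.05 = 0.129634

12.96%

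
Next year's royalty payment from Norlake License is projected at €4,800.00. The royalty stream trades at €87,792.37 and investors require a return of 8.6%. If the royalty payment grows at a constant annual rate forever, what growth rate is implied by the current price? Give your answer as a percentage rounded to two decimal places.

P = D₁/(r−g) ⇒ g = r − D₁/P = 0.086 − €4,800.00/€87,792.37 = 0.031326

3.13%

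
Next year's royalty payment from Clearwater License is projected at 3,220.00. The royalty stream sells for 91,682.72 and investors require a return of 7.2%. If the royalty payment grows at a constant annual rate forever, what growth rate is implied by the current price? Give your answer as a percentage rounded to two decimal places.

3.69%

P = D₁/(r−g) ⇒ g = r − D₁/P = 0.072 − 3,220.00/91,682.72 = 0.036879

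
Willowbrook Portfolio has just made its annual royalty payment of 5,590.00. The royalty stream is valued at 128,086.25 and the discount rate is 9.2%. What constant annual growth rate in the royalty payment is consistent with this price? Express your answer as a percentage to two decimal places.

P = D₀(1+g)/(r−g) ⇒ P(r−g) = D₀(1+g) ⇒ g(P+D₀) = P·r − D₀
g = (P·r − D₀)/(P + D₀) = (128,086.25×0.092 − 5,590.00) / (128,086.25 + 5,590.00) = 0.046335

4.63%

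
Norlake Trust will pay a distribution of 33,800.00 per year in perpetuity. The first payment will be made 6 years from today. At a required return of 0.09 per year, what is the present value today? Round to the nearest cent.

244085.34

Value at end of year 5: C / r = 33,800.00 / 0.09 = 375,555.5556
Discount to today: PV = 375,555.5556 / (1 + 0.09)^5 = 375,555.5556 / 1.538624 = 244,085.34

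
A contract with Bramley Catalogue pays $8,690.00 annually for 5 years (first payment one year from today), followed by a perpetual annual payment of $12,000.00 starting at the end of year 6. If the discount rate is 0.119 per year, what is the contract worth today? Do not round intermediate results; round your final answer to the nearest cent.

PV of 5-year annuity: $8,690.00 × [1 − (1+0.119)^−5] / 0.119 = 31403.26399
Perpetuity value at year 5: $12,000.00 / 0.119 = 100840.33613
PV of perpetuity: 100840.33613 / (1+0.119)^5 = 57475.64478
Total PV = 31403.26399 + 57475.64478 = 88878.90877

$88878.91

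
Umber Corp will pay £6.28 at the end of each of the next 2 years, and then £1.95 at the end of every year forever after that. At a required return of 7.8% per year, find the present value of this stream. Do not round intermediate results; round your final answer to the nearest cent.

£32.74

PV of 2-year annuity: £6.28 × [1 − (1+0.078)^−2] / 0.078 = 11.22969
Perpetuity value at year 2: £1.95 / 0.078 = 25.00000
PV of perpetuity: 25.00000 / (1+0.078)^2 = 21.51307
Total PV = 11.22969 + 21.51307 = 32.74276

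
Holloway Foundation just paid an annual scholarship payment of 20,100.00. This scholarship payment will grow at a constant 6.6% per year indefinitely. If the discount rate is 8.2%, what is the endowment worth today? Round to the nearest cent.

1339162.50

D₁ = D₀ × (1 + g) = 20,100.00 × 1.066 = 21,426.6000
Growing perpetuity: P = D₁ / (r − g) = 21,426.6000 / (0.082 − 0.066) = 1,339,162.50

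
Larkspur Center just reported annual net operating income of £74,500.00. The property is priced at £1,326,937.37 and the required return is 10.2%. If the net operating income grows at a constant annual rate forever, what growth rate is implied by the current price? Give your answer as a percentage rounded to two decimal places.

4.34%

P = D₀(1+g)/(r−g) ⇒ P(r−g) = D₀(1+g) ⇒ g(P+D₀) = P·r − D₀
g = (P·r − D₀)/(P + D₀) = (£1,326,937.37×0.102 − £74,500.00) / (£1,326,937.37 + £74,500.00) = 0.043418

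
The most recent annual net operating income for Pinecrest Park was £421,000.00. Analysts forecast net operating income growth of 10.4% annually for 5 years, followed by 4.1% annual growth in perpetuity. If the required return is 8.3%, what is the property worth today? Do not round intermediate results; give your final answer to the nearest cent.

£13717134.75

D_1 = 464784.00000
D_2 = 513121.53600
D_3 = 566486.17574
D_4 = 625400.73802
D_5 = 690442.41478
Terminal value at year 5: TV = D_5×(1+g_2)/(r−g_2) = 718750.55378/0.042 = 17113108.42337
P_0 = D_1/(1+r)^1 + D_2/(1+r)^2 + D_3/(1+r)^3 + D_4/(1+r)^4 + D_5/(1+r)^5 + TV/(1+r)^5
    = 429163.43490 + 437485.16356 + 445968.25537 + 454615.83927 + 463431.10485 + 11486470.95599 = 13717134.75394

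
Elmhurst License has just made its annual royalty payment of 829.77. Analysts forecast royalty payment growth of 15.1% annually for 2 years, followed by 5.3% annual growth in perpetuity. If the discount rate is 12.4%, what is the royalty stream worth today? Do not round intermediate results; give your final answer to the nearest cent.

D_1 = 955.06527
D_2 = 1099.28013
Terminal value at year 2: TV = D_2×(1+g_2)/(r−g_2) = 1157.54197/0.071 = 16303.40806
P_0 = D_1/(1+r)^1 + D_2/(1+r)^2 + TV/(1+r)^2
    = 849.70220 + 870.11319 + 12904.63652 = 14624.45191

14624.45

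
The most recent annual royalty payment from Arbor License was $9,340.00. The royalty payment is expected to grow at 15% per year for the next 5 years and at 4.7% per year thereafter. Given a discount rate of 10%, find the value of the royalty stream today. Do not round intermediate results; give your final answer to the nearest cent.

$283899.89

D_1 = 10741.00000
D_2 = 12352.15000
D_3 = 14204.97250
D_4 = 16335.71838
D_5 = 18786.07613
Terminal value at year 5: TV = D_5×(1+g_2)/(r−g_2) = 19669.02171/0.053 = 371113.61716
P_0 = D_1/(1+r)^1 + D_2/(1+r)^2 + D_3/(1+r)^3 + D_4/(1+r)^4 + D_5/(1+r)^5 + TV/(1+r)^5
    = 9764.54545 + 10208.38843 + 10672.40609 + 11157.51545 + 11664.67525 + 230432.35817 = 283899.88884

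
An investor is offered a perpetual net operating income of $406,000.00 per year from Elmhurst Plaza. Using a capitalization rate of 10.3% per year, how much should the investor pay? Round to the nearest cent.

Level perpetuity: PV = C / r = $406,000.00 / 0.103 = $3,941,747.57

$3941747.57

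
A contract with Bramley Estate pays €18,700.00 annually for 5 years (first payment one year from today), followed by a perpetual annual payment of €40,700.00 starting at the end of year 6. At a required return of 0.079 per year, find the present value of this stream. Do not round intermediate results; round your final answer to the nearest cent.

€427118.25

PV of 5-year annuity: €18,700.00 × [1 − (1+0.079)^−5] / 0.079 = 74860.87762
Perpetuity value at year 5: €40,700.00 / 0.079 = 515189.87342
PV of perpetuity: 515189.87342 / (1+0.079)^5 = 352257.37507
Total PV = 74860.87762 + 352257.37507 = 427118.25269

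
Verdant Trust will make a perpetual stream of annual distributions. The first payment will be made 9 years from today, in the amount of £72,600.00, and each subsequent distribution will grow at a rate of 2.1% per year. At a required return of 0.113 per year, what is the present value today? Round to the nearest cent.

£335110.07

Value at end of year 8: C₁ / (r − g) = £72,600.00 / (0.113 − 0.021) = £789,130.4348
Discount to today: PV = £789,130.4348 / (1 + 0.113)^8 = £789,130.4348 / 2.354840 = £335,110.07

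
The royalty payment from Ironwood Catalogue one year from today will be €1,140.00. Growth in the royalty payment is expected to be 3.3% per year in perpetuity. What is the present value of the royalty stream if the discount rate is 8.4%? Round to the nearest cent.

€22352.94

Growing perpetuity: P = D₁ / (r − g) = €1,140.0000 / (0.084 − 0.033) = €22,352.94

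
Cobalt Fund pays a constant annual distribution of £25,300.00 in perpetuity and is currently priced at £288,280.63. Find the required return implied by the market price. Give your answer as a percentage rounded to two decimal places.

P = C/r ⇒ r = C/P = £25,300.00/£288,280.63 = 0.087762

8.78%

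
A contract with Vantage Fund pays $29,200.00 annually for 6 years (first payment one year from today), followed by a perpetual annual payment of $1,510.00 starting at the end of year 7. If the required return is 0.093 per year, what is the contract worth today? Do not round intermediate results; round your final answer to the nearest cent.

PV of 6-year annuity: $29,200.00 × [1 − (1+0.093)^−6] / 0.093 = 129825.43825
Perpetuity value at year 6: $1,510.00 / 0.093 = 16236.55914
PV of perpetuity: 16236.55914 / (1+0.093)^6 = 9522.98339
Total PV = 129825.43825 + 9522.98339 = 139348.42165

$139348.42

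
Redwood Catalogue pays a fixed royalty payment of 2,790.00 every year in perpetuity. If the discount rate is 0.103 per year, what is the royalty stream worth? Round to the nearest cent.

Level perpetuity: PV = C / r = 2,790.00 / 0.103 = 27,087.38

27087.38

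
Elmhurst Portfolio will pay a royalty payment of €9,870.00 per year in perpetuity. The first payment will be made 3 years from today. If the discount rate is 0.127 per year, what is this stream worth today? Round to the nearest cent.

€61187.91

Value at end of year 2: C / r = €9,870.00 / 0.127 = €77,716.5354
Discount to today: PV = €77,716.5354 / (1 + 0.127)^2 = €77,716.5354 / 1.270129 = €61,187.91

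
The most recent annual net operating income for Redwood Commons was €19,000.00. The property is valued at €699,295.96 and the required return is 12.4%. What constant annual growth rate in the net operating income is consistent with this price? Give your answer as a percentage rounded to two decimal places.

9.43%

P = D₀(1+g)/(r−g) ⇒ P(r−g) = D₀(1+g) ⇒ g(P+D₀) = P·r − D₀
g = (P·r − D₀)/(P + D₀) = (€699,295.96×0.124 − €19,000.00) / (€699,295.96 + €19,000.00) = 0.094269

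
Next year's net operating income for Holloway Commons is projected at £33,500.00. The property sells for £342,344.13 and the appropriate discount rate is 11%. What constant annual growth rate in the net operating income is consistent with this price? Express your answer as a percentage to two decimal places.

P = D₁/(r−g) ⇒ g = r − D₁/P = 0.11 − £33,500.00/£342,344.13 = 0.012145

1.21%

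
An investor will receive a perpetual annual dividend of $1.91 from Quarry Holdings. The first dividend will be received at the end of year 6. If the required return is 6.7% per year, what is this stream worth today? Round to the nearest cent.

Value at end of year 5: C / r = $1.91 / 0.067 = $28.5075
Discount to today: PV = $28.5075 / (1 + 0.067)^5 = $28.5075 / 1.383000 = $20.61

$20.61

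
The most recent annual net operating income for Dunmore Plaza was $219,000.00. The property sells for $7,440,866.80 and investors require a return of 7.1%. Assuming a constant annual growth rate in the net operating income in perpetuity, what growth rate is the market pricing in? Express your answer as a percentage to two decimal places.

P = D₀(1+g)/(r−g) ⇒ P(r−g) = D₀(1+g) ⇒ g(P+D₀) = P·r − D₀
g = (P·r − D₀)/(P + D₀) = ($7,440,866.80×0.071 − $219,000.00) / ($7,440,866.80 + $219,000.00) = 0.040379

4.04%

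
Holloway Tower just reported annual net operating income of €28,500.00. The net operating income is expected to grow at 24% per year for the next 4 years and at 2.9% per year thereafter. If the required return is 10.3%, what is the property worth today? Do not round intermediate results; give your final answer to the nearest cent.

D_1 = 35340.00000
D_2 = 43821.60000
D_3 = 54338.78400
D_4 = 67380.09216
Terminal value at year 4: TV = D_4×(1+g_2)/(r−g_2) = 69334.11483/0.074 = 936947.49774
P_0 = D_1/(1+r)^1 + D_2/(1+r)^2 + D_3/(1+r)^3 + D_4/(1+r)^4 + TV/(1+r)^4
    = 32039.89121 + 36019.46065 + 40493.31931 + 45522.86124 + 633013.84079 = 787089.37320

€787089.37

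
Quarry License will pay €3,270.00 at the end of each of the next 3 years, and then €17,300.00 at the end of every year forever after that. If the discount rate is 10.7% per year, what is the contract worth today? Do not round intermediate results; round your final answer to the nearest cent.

€127217.24

PV of 3-year annuity: €3,270.00 × [1 − (1+0.107)^−3] / 0.107 = 8032.82678
Perpetuity value at year 3: €17,300.00 / 0.107 = 161682.24299
PV of perpetuity: 161682.24299 / (1+0.107)^3 = 119184.41326
Total PV = 8032.82678 + 119184.41326 = 127217.24004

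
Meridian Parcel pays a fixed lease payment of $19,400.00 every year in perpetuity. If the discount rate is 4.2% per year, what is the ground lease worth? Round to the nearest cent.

Level perpetuity: PV = C / r = $19,400.00 / 0.042 = $461,904.76

$461904.76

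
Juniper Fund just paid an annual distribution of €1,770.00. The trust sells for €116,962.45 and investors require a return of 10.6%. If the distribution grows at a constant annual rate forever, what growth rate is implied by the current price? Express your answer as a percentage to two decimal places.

P = D₀(1+g)/(r−g) ⇒ P(r−g) = D₀(1+g) ⇒ g(P+D₀) = P·r − D₀
g = (P·r − D₀)/(P + D₀) = (€116,962.45×0.106 − €1,770.00) / (€116,962.45 + €1,770.00) = 0.089512

8.95%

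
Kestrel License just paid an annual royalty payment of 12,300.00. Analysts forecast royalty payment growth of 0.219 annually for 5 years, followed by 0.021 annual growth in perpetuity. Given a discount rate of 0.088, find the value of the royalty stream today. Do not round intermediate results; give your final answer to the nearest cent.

D_1 = 14993.70000
D_2 = 18277.32030
D_3 = 22280.05345
D_4 = 27159.38515
D_5 = 33107.29050
Terminal value at year 5: TV = D_5×(1+g_2)/(r−g_2) = 33802.54360/0.067 = 504515.57610
P_0 = D_1/(1+r)^1 + D_2/(1+r)^2 + D_3/(1+r)^3 + D_4/(1+r)^4 + D_5/(1+r)^5 + TV/(1+r)^5
    = 13780.97426 + 15440.26436 + 17299.34031 + 19382.25721 + 21715.96648 + 330925.39972 = 418544.20235

418544.20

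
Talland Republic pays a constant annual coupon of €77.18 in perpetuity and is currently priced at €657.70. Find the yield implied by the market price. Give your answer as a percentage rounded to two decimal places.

P = C/r ⇒ r = C/P = €77.18/€657.70 = 0.117348

11.73%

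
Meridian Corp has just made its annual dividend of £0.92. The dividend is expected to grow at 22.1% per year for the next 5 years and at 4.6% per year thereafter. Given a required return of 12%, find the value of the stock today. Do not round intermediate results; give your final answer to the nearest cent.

D_1 = 1.12332
D_2 = 1.37157
D_3 = 1.67469
D_4 = 2.04480
D_5 = 2.49670
Terminal value at year 5: TV = D_5×(1+g_2)/(r−g_2) = 2.61155/0.074 = 35.29117
P_0 = D_1/(1+r)^1 + D_2/(1+r)^2 + D_3/(1+r)^3 + D_4/(1+r)^4 + D_5/(1+r)^5 + TV/(1+r)^5
    = 1.00296 + 1.09341 + 1.19201 + 1.29951 + 1.41669 + 20.02516 = 26.02975

£26.03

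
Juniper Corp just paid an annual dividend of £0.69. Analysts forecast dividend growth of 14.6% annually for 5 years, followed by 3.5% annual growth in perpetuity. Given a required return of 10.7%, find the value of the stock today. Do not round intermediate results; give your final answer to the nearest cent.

D_1 = 0.79074
D_2 = 0.90619
D_3 = 1.03849
D_4 = 1.19011
D_5 = 1.36387
Terminal value at year 5: TV = D_5×(1+g_2)/(r−g_2) = 1.41160/0.072 = 19.60560
P_0 = D_1/(1+r)^1 + D_2/(1+r)^2 + D_3/(1+r)^3 + D_4/(1+r)^4 + D_5/(1+r)^5 + TV/(1+r)^5
    = 0.71431 + 0.73947 + 0.76553 + 0.79250 + 0.82042 + 11.79348 = 15.62570

£15.63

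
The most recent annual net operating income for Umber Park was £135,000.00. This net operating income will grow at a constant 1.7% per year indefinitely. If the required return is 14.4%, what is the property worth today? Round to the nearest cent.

£1081062.99

D₁ = D₀ × (1 + g) = £135,000.00 × 1.017 = £137,295.0000
Growing perpetuity: P = D₁ / (r − g) = £137,295.0000 / (0.144 − 0.017) = £1,081,062.99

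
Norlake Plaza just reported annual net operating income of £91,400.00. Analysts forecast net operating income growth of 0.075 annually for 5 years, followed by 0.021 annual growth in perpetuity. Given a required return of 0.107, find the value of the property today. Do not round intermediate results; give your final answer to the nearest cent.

D_1 = 98255.00000
D_2 = 105624.12500
D_3 = 113545.93437
D_4 = 122061.87945
D_5 = 131216.52041
Terminal value at year 5: TV = D_5×(1+g_2)/(r−g_2) = 133972.06734/0.086 = 1557814.73652
P_0 = D_1/(1+r)^1 + D_2/(1+r)^2 + D_3/(1+r)^3 + D_4/(1+r)^4 + D_5/(1+r)^5 + TV/(1+r)^5
    = 88757.90425 + 86192.18344 + 83700.62981 + 81281.09940 + 78931.51026 + 937082.23229 = 1355945.55944

£1355945.56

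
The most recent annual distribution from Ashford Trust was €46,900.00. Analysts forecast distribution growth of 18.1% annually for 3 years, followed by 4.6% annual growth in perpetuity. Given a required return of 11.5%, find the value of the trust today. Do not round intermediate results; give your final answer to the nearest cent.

D_1 = 55388.90000
D_2 = 65414.29090
D_3 = 77254.27755
Terminal value at year 3: TV = D_3×(1+g_2)/(r−g_2) = 80807.97432/0.069 = 1171130.06261
P_0 = D_1/(1+r)^1 + D_2/(1+r)^2 + D_3/(1+r)^3 + TV/(1+r)^3
    = 49676.14350 + 52616.61477 + 55731.14085 + 844851.78735 = 1002875.68647

€1002875.69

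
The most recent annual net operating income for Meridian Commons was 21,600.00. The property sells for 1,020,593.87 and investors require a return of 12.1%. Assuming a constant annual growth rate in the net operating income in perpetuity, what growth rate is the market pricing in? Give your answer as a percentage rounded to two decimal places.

9.78%

P = D₀(1+g)/(r−g) ⇒ P(r−g) = D₀(1+g) ⇒ g(P+D₀) = P·r − D₀
g = (P·r − D₀)/(P + D₀) = (1,020,593.87×0.121 − 21,600.00) / (1,020,593.87 + 21,600.00) = 0.097767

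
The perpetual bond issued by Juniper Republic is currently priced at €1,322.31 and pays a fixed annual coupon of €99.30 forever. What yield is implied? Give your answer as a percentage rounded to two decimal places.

P = C/r ⇒ r = C/P = €99.30/€1,322.31 = 0.075096

7.51%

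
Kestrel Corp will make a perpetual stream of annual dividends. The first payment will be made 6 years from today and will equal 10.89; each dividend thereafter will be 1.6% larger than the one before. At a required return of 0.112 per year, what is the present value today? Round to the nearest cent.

66.72

Value at end of year 5: C₁ / (r − g) = 10.89 / (0.112 − 0.016) = 113.4375
Discount to today: PV = 113.4375 / (1 + 0.112)^5 = 113.4375 / 1.700294 = 66.72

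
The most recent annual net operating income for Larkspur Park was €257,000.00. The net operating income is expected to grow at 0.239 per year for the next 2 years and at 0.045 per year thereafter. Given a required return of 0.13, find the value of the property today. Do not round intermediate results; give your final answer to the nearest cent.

€4389297.78

D_1 = 318423.00000
D_2 = 394526.09700
Terminal value at year 2: TV = D_2×(1+g_2)/(r−g_2) = 412279.77136/0.085 = 4850350.25135
P_0 = D_1/(1+r)^1 + D_2/(1+r)^2 + TV/(1+r)^2
    = 281790.26549 + 308971.80437 + 3798535.71255 = 4389297.78240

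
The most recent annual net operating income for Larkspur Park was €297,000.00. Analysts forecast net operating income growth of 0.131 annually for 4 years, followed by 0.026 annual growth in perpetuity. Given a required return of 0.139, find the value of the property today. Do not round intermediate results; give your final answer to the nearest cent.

€3788972.90

D_1 = 335907.00000
D_2 = 379910.81700
D_3 = 429679.13403
D_4 = 485967.10058
Terminal value at year 4: TV = D_4×(1+g_2)/(r−g_2) = 498602.24520/0.113 = 4412409.24956
P_0 = D_1/(1+r)^1 + D_2/(1+r)^2 + D_3/(1+r)^3 + D_4/(1+r)^4 + TV/(1+r)^4
    = 294913.95961 + 292842.57096 + 290785.73113 + 288743.33793 + 2621687.29841 = 3788972.89804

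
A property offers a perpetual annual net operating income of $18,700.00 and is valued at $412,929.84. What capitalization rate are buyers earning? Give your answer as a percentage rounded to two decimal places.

4.53%

P = C/r ⇒ r = C/P = $18,700.00/$412,929.84 = 0.045286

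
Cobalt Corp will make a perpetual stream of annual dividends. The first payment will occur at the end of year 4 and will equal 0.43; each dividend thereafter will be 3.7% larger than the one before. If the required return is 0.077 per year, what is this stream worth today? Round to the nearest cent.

8.61

Value at end of year 3: C₁ / (r − g) = 0.43 / (0.077 − 0.037) = 10.7500
Discount to today: PV = 10.7500 / (1 + 0.077)^3 = 10.7500 / 1.249244 = 8.61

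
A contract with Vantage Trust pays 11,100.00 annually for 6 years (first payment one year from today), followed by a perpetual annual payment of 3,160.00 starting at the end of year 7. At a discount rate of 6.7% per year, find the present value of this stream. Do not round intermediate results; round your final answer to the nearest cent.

PV of 6-year annuity: 11,100.00 × [1 − (1+0.067)^−6] / 0.067 = 53402.17513
Perpetuity value at year 6: 3,160.00 / 0.067 = 47164.17910
PV of perpetuity: 47164.17910 / (1+0.067)^6 = 31961.39772
Total PV = 53402.17513 + 31961.39772 = 85363.57284

85363.57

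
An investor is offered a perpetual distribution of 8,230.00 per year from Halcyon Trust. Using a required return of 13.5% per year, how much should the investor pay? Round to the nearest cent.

Level perpetuity: PV = C / r = 8,230.00 / 0.135 = 60,962.96

60962.96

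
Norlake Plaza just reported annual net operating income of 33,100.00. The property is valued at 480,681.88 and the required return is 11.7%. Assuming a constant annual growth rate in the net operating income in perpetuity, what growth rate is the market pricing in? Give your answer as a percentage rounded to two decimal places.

4.50%

P = D₀(1+g)/(r−g) ⇒ P(r−g) = D₀(1+g) ⇒ g(P+D₀) = P·r − D₀
g = (P·r − D₀)/(P + D₀) = (480,681.88×0.117 − 33,100.00) / (480,681.88 + 33,100.00) = 0.045038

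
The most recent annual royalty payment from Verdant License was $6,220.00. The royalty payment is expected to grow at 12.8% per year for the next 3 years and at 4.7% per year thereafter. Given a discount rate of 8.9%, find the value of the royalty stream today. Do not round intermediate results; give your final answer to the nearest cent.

$192347.04

D_1 = 7016.16000
D_2 = 7914.22848
D_3 = 8927.24973
Terminal value at year 3: TV = D_3×(1+g_2)/(r−g_2) = 9346.83046/0.042 = 222543.58244
P_0 = D_1/(1+r)^1 + D_2/(1+r)^2 + D_3/(1+r)^3 + TV/(1+r)^3
    = 6442.75482 + 6673.48709 + 6912.48249 + 172318.31357 = 192347.03797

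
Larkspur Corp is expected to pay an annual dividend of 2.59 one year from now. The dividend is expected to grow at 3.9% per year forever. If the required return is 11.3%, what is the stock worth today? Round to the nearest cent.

Growing perpetuity: P = D₁ / (r − g) = 2.5900 / (0.113 − 0.039) = 35.00

35.00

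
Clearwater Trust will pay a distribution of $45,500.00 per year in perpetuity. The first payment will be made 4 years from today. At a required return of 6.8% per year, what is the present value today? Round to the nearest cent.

$549273.60

Value at end of year 3: C / r = $45,500.00 / 0.068 = $669,117.6471
Discount to today: PV = $669,117.6471 / (1 + 0.068)^3 = $669,117.6471 / 1.218186 = $549,273.60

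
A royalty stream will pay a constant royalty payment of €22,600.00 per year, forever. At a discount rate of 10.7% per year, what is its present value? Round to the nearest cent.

Level perpetuity: PV = C / r = €22,600.00 / 0.107 = €211,214.95

€211214.95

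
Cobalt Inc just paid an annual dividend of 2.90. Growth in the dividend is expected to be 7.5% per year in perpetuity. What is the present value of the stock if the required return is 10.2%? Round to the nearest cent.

D₁ = D₀ × (1 + g) = 2.90 × 1.075 = 3.1175
Growing perpetuity: P = D₁ / (r − g) = 3.1175 / (0.102 − 0.075) = 115.46

115.46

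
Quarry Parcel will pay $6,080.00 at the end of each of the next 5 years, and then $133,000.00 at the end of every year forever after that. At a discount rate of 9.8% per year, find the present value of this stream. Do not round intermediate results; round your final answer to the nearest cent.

$873547.85

PV of 5-year annuity: $6,080.00 × [1 − (1+0.098)^−5] / 0.098 = 23166.22800
Perpetuity value at year 5: $133,000.00 / 0.098 = 1357142.85714
PV of perpetuity: 1357142.85714 / (1+0.098)^5 = 850381.61971
Total PV = 23166.22800 + 850381.61971 = 873547.84771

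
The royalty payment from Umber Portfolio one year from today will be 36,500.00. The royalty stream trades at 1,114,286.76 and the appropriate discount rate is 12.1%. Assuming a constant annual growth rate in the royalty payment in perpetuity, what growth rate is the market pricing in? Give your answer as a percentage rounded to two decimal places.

P = D₁/(r−g) ⇒ g = r − D₁/P = 0.121 − 36,500.00/1,114,286.76 = 0.088244

8.82%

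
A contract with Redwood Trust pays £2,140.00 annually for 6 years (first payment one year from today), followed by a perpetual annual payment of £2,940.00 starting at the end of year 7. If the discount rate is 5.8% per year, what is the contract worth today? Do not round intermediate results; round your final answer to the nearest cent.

PV of 6-year annuity: £2,140.00 × [1 − (1+0.058)^−6] / 0.058 = 10589.52454
Perpetuity value at year 6: £2,940.00 / 0.058 = 50689.65517
PV of perpetuity: 50689.65517 / (1+0.058)^6 = 36141.42987
Total PV = 10589.52454 + 36141.42987 = 46730.95441

£46730.95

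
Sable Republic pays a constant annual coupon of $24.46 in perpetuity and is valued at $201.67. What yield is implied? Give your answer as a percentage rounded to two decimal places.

P = C/r ⇒ r = C/P = $24.46/$201.67 = 0.121287

12.13%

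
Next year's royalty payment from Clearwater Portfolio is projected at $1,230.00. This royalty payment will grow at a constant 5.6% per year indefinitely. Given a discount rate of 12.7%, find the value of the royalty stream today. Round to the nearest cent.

Growing perpetuity: P = D₁ / (r − g) = $1,230.0000 / (0.127 − 0.056) = $17,323.94

$17323.94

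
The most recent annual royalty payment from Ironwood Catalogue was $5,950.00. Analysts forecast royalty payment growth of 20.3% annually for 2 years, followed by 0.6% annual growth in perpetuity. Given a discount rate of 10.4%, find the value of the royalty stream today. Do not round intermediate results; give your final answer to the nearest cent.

$86072.56

D_1 = 7157.85000
D_2 = 8610.89355
Terminal value at year 2: TV = D_2×(1+g_2)/(r−g_2) = 8662.55891/0.098 = 88393.45828
P_0 = D_1/(1+r)^1 + D_2/(1+r)^2 + TV/(1+r)^2
    = 6483.55978 + 7064.96596 + 72524.03831 = 86072.56405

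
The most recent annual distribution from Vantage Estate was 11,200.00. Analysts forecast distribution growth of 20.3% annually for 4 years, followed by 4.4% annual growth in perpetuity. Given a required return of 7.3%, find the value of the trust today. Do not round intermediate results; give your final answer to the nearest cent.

D_1 = 13473.60000
D_2 = 16208.74080
D_3 = 19499.11518
D_4 = 23457.43556
Terminal value at year 4: TV = D_4×(1+g_2)/(r−g_2) = 24489.56273/0.029 = 844467.68032
P_0 = D_1/(1+r)^1 + D_2/(1+r)^2 + D_3/(1+r)^3 + D_4/(1+r)^4 + TV/(1+r)^4
    = 12556.94315 + 14078.28761 + 15783.95154 + 17696.26626 + 637065.58543 = 697181.03399

697181.03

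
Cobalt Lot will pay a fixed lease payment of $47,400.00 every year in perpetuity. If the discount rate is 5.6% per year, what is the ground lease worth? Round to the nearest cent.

$846428.57

Level perpetuity: PV = C / r = $47,400.00 / 0.056 = $846,428.57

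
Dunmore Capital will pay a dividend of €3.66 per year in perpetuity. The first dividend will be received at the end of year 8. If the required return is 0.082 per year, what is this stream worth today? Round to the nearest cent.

Value at end of year 7: C / r = €3.66 / 0.082 = €44.6341
Discount to today: PV = €44.6341 / (1 + 0.082)^7 = €44.6341 / 1.736164 = €25.71

€25.71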